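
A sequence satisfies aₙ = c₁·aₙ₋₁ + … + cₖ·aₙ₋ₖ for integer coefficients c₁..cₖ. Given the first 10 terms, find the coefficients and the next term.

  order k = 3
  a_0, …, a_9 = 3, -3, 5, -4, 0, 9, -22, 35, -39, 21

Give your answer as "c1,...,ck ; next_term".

  a_3 = -2·5 + -1·-3 + 1·3 = -4
  a_4 = -2·-4 + -1·5 + 1·-3 = 0
  a_5 = -2·0 + -1·-4 + 1·5 = 9
  a_6 = -2·9 + -1·0 + 1·-4 = -22
  a_7 = -2·-22 + -1·9 + 1·0 = 35
  a_8 = -2·35 + -1·-22 + 1·9 = -39
  a_9 = -2·-39 + -1·35 + 1·-22 = 21
  a_10 = -2·21 + -1·-39 + 1·35 = 32

-2,-1,1 ; 32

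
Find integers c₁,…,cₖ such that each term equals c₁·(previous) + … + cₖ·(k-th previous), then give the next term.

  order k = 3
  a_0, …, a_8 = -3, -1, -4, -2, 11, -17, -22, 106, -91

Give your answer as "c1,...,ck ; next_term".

-1,-3,3 ; -293

  a_3 = -1·-4 + -3·-1 + 3·-3 = -2
  a_4 = -1·-2 + -3·-4 + 3·-1 = 11
  a_5 = -1·11 + -3·-2 + 3·-4 = -17
  a_6 = -1·-17 + -3·11 + 3·-2 = -22
  a_7 = -1·-22 + -3·-17 + 3·11 = 106
  a_8 = -1·106 + -3·-22 + 3·-17 = -91
  a_9 = -1·-91 + -3·106 + 3·-22 = -293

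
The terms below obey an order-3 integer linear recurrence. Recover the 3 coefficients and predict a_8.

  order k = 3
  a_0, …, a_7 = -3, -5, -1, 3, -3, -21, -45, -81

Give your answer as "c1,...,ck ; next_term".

  a_3 = 3·-1 + -3·-5 + 3·-3 = 3
  a_4 = 3·3 + -3·-1 + 3·-5 = -3
  a_5 = 3·-3 + -3·3 + 3·-1 = -21
  a_6 = 3·-21 + -3·-3 + 3·3 = -45
  a_7 = 3·-45 + -3·-21 + 3·-3 = -81
  a_8 = 3·-81 + -3·-45 + 3·-21 = -171

3,-3,3 ; -171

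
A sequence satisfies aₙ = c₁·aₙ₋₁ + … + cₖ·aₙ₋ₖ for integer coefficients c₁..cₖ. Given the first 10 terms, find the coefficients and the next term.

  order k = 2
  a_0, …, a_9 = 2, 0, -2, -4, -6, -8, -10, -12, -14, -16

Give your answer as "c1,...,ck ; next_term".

2,-1 ; -18

  a_2 = 2·0 + -1·2 = -2
  a_3 = 2·-2 + -1·0 = -4
  a_4 = 2·-4 + -1·-2 = -6
  a_5 = 2·-6 + -1·-4 = -8
  a_6 = 2·-8 + -1·-6 = -10
  a_7 = 2·-10 + -1·-8 = -12
  a_8 = 2·-12 + -1·-10 = -14
  a_9 = 2·-14 + -1·-12 = -16
  a_10 = 2·-16 + -1·-14 = -18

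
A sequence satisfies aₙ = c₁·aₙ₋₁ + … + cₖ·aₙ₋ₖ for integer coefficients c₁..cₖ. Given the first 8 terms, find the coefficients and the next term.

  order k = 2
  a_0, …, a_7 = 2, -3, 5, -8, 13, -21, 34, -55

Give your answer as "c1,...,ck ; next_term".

  a_2 = -1·-3 + 1·2 = 5
  a_3 = -1·5 + 1·-3 = -8
  a_4 = -1·-8 + 1·5 = 13
  a_5 = -1·13 + 1·-8 = -21
  a_6 = -1·-21 + 1·13 = 34
  a_7 = -1·34 + 1·-21 = -55
  a_8 = -1·-55 + 1·34 = 89

-1,1 ; 89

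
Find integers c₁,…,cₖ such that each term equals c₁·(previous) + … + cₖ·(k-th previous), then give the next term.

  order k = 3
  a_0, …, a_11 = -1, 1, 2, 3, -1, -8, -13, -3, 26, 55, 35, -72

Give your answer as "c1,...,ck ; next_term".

  a_3 = 1·2 + -1·1 + -2·-1 = 3
  a_4 = 1·3 + -1·2 + -2·1 = -1
  a_5 = 1·-1 + -1·3 + -2·2 = -8
  a_6 = 1·-8 + -1·-1 + -2·3 = -13
  a_7 = 1·-13 + -1·-8 + -2·-1 = -3
  a_8 = 1·-3 + -1·-13 + -2·-8 = 26
  a_9 = 1·26 + -1·-3 + -2·-13 = 55
  a_10 = 1·55 + -1·26 + -2·-3 = 35
  a_11 = 1·35 + -1·55 + -2·26 = -72
  a_12 = 1·-72 + -1·35 + -2·55 = -217

1,-1,-2 ; -217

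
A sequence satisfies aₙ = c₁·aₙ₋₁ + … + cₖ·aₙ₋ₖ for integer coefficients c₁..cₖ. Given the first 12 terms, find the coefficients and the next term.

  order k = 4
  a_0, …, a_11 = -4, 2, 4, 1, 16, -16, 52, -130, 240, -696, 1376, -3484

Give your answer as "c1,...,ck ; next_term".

0,4,-4,-2 ; 7808

  a_4 = 0·1 + 4·4 + -4·2 + -2·-4 = 16
  a_5 = 0·16 + 4·1 + -4·4 + -2·2 = -16
  a_6 = 0·-16 + 4·16 + -4·1 + -2·4 = 52
  a_7 = 0·52 + 4·-16 + -4·16 + -2·1 = -130
  a_8 = 0·-130 + 4·52 + -4·-16 + -2·16 = 240
  a_9 = 0·240 + 4·-130 + -4·52 + -2·-16 = -696
  a_10 = 0·-696 + 4·240 + -4·-130 + -2·52 = 1376
  a_11 = 0·1376 + 4·-696 + -4·240 + -2·-130 = -3484
  a_12 = 0·-3484 + 4·1376 + -4·-696 + -2·240 = 7808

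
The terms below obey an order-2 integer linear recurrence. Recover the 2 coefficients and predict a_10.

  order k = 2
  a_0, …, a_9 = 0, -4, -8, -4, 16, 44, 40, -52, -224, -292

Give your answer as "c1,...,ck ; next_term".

2,-3 ; 88

  a_2 = 2·-4 + -3·0 = -8
  a_3 = 2·-8 + -3·-4 = -4
  a_4 = 2·-4 + -3·-8 = 16
  a_5 = 2·16 + -3·-4 = 44
  a_6 = 2·44 + -3·16 = 40
  a_7 = 2·40 + -3·44 = -52
  a_8 = 2·-52 + -3·40 = -224
  a_9 = 2·-224 + -3·-52 = -292
  a_10 = 2·-292 + -3·-224 = 88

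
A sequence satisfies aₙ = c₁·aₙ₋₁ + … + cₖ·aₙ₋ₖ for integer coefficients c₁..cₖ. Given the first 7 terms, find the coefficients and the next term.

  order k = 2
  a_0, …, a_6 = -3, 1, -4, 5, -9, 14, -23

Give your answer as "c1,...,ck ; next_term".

-1,1 ; 37

  a_2 = -1·1 + 1·-3 = -4
  a_3 = -1·-4 + 1·1 = 5
  a_4 = -1·5 + 1·-4 = -9
  a_5 = -1·-9 + 1·5 = 14
  a_6 = -1·14 + 1·-9 = -23
  a_7 = -1·-23 + 1·14 = 37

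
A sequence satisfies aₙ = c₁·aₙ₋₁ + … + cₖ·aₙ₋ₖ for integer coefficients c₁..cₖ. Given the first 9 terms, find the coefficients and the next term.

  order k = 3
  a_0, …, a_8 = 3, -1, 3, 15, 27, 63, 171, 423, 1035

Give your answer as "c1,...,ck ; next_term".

2,0,3 ; 2583

  a_3 = 2·3 + 0·-1 + 3·3 = 15
  a_4 = 2·15 + 0·3 + 3·-1 = 27
  a_5 = 2·27 + 0·15 + 3·3 = 63
  a_6 = 2·63 + 0·27 + 3·15 = 171
  a_7 = 2·171 + 0·63 + 3·27 = 423
  a_8 = 2·423 + 0·171 + 3·63 = 1035
  a_9 = 2·1035 + 0·423 + 3·171 = 2583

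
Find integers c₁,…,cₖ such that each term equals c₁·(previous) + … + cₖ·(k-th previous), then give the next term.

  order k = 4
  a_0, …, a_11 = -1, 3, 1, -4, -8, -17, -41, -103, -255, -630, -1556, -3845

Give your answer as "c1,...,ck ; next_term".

2,1,0,1 ; -9501

  a_4 = 2·-4 + 1·1 + 0·3 + 1·-1 = -8
  a_5 = 2·-8 + 1·-4 + 0·1 + 1·3 = -17
  a_6 = 2·-17 + 1·-8 + 0·-4 + 1·1 = -41
  a_7 = 2·-41 + 1·-17 + 0·-8 + 1·-4 = -103
  a_8 = 2·-103 + 1·-41 + 0·-17 + 1·-8 = -255
  a_9 = 2·-255 + 1·-103 + 0·-41 + 1·-17 = -630
  a_10 = 2·-630 + 1·-255 + 0·-103 + 1·-41 = -1556
  a_11 = 2·-1556 + 1·-630 + 0·-255 + 1·-103 = -3845
  a_12 = 2·-3845 + 1·-1556 + 0·-630 + 1·-255 = -9501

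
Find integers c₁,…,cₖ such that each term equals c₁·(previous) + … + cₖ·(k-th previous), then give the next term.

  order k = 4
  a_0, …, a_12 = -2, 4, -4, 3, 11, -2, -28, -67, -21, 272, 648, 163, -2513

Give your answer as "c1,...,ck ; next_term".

  a_4 = 1·3 + -3·-4 + -3·4 + -4·-2 = 11
  a_5 = 1·11 + -3·3 + -3·-4 + -4·4 = -2
  a_6 = 1·-2 + -3·11 + -3·3 + -4·-4 = -28
  a_7 = 1·-28 + -3·-2 + -3·11 + -4·3 = -67
  a_8 = 1·-67 + -3·-28 + -3·-2 + -4·11 = -21
  a_9 = 1·-21 + -3·-67 + -3·-28 + -4·-2 = 272
  a_10 = 1·272 + -3·-21 + -3·-67 + -4·-28 = 648
  a_11 = 1·648 + -3·272 + -3·-21 + -4·-67 = 163
  a_12 = 1·163 + -3·648 + -3·272 + -4·-21 = -2513
  a_13 = 1·-2513 + -3·163 + -3·648 + -4·272 = -6034

1,-3,-3,-4 ; -6034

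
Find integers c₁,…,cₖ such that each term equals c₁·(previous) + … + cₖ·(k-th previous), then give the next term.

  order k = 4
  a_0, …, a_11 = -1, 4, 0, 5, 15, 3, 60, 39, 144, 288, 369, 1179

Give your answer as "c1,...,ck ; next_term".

  a_4 = 0·5 + 3·0 + 3·4 + -3·-1 = 15
  a_5 = 0·15 + 3·5 + 3·0 + -3·4 = 3
  a_6 = 0·3 + 3·15 + 3·5 + -3·0 = 60
  a_7 = 0·60 + 3·3 + 3·15 + -3·5 = 39
  a_8 = 0·39 + 3·60 + 3·3 + -3·15 = 144
  a_9 = 0·144 + 3·39 + 3·60 + -3·3 = 288
  a_10 = 0·288 + 3·144 + 3·39 + -3·60 = 369
  a_11 = 0·369 + 3·288 + 3·144 + -3·39 = 1179
  a_12 = 0·1179 + 3·369 + 3·288 + -3·144 = 1539

0,3,3,-3 ; 1539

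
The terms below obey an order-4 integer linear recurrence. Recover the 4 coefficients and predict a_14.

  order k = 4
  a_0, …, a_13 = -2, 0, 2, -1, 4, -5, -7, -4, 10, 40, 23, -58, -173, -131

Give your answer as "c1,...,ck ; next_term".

0,-1,-3,-3 ; 278

  a_4 = 0·-1 + -1·2 + -3·0 + -3·-2 = 4
  a_5 = 0·4 + -1·-1 + -3·2 + -3·0 = -5
  a_6 = 0·-5 + -1·4 + -3·-1 + -3·2 = -7
  a_7 = 0·-7 + -1·-5 + -3·4 + -3·-1 = -4
  a_8 = 0·-4 + -1·-7 + -3·-5 + -3·4 = 10
  a_9 = 0·10 + -1·-4 + -3·-7 + -3·-5 = 40
  a_10 = 0·40 + -1·10 + -3·-4 + -3·-7 = 23
  a_11 = 0·23 + -1·40 + -3·10 + -3·-4 = -58
  a_12 = 0·-58 + -1·23 + -3·40 + -3·10 = -173
  a_13 = 0·-173 + -1·-58 + -3·23 + -3·40 = -131
  a_14 = 0·-131 + -1·-173 + -3·-58 + -3·23 = 278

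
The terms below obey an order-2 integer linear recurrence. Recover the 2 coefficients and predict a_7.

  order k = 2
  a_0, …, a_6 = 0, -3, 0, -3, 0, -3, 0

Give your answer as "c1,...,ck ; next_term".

0,1 ; -3

  a_2 = 0·-3 + 1·0 = 0
  a_3 = 0·0 + 1·-3 = -3
  a_4 = 0·-3 + 1·0 = 0
  a_5 = 0·0 + 1·-3 = -3
  a_6 = 0·-3 + 1·0 = 0
  a_7 = 0·0 + 1·-3 = -3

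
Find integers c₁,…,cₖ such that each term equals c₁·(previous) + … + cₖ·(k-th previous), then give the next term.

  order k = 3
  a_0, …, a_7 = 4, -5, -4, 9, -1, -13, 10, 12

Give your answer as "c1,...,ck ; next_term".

  a_3 = 0·-4 + -1·-5 + 1·4 = 9
  a_4 = 0·9 + -1·-4 + 1·-5 = -1
  a_5 = 0·-1 + -1·9 + 1·-4 = -13
  a_6 = 0·-13 + -1·-1 + 1·9 = 10
  a_7 = 0·10 + -1·-13 + 1·-1 = 12
  a_8 = 0·12 + -1·10 + 1·-13 = -23

0,-1,1 ; -23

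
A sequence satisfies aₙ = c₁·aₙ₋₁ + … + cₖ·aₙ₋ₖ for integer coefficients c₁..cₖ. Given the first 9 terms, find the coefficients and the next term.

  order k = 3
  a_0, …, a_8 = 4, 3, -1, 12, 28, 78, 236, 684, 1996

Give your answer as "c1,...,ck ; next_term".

  a_3 = 2·-1 + 2·3 + 2·4 = 12
  a_4 = 2·12 + 2·-1 + 2·3 = 28
  a_5 = 2·28 + 2·12 + 2·-1 = 78
  a_6 = 2·78 + 2·28 + 2·12 = 236
  a_7 = 2·236 + 2·78 + 2·28 = 684
  a_8 = 2·684 + 2·236 + 2·78 = 1996
  a_9 = 2·1996 + 2·684 + 2·236 = 5832

2,2,2 ; 5832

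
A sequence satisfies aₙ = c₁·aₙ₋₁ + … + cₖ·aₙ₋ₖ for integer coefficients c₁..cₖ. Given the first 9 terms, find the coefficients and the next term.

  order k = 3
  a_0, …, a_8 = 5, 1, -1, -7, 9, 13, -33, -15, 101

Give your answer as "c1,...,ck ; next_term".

  a_3 = -1·-1 + -3·1 + -1·5 = -7
  a_4 = -1·-7 + -3·-1 + -1·1 = 9
  a_5 = -1·9 + -3·-7 + -1·-1 = 13
  a_6 = -1·13 + -3·9 + -1·-7 = -33
  a_7 = -1·-33 + -3·13 + -1·9 = -15
  a_8 = -1·-15 + -3·-33 + -1·13 = 101
  a_9 = -1·101 + -3·-15 + -1·-33 = -23

-1,-3,-1 ; -23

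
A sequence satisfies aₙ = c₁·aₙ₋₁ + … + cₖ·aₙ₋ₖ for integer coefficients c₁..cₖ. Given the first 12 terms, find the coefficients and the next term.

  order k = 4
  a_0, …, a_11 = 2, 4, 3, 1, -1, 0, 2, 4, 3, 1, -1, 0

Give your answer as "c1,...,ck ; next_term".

  a_4 = 1·1 + 0·3 + -1·4 + 1·2 = -1
  a_5 = 1·-1 + 0·1 + -1·3 + 1·4 = 0
  a_6 = 1·0 + 0·-1 + -1·1 + 1·3 = 2
  a_7 = 1·2 + 0·0 + -1·-1 + 1·1 = 4
  a_8 = 1·4 + 0·2 + -1·0 + 1·-1 = 3
  a_9 = 1·3 + 0·4 + -1·2 + 1·0 = 1
  a_10 = 1·1 + 0·3 + -1·4 + 1·2 = -1
  a_11 = 1·-1 + 0·1 + -1·3 + 1·4 = 0
  a_12 = 1·0 + 0·-1 + -1·1 + 1·3 = 2

1,0,-1,1 ; 2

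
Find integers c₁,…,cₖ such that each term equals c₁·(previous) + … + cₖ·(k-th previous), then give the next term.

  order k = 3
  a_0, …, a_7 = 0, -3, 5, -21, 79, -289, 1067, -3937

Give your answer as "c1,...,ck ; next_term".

-3,2,-2 ; 14523

  a_3 = -3·5 + 2·-3 + -2·0 = -21
  a_4 = -3·-21 + 2·5 + -2·-3 = 79
  a_5 = -3·79 + 2·-21 + -2·5 = -289
  a_6 = -3·-289 + 2·79 + -2·-21 = 1067
  a_7 = -3·1067 + 2·-289 + -2·79 = -3937
  a_8 = -3·-3937 + 2·1067 + -2·-289 = 14523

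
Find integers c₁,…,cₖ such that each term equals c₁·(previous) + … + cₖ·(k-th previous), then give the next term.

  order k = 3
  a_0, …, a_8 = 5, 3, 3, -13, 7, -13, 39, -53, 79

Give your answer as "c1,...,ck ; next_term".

  a_3 = -1·3 + 0·3 + -2·5 = -13
  a_4 = -1·-13 + 0·3 + -2·3 = 7
  a_5 = -1·7 + 0·-13 + -2·3 = -13
  a_6 = -1·-13 + 0·7 + -2·-13 = 39
  a_7 = -1·39 + 0·-13 + -2·7 = -53
  a_8 = -1·-53 + 0·39 + -2·-13 = 79
  a_9 = -1·79 + 0·-53 + -2·39 = -157

-1,0,-2 ; -157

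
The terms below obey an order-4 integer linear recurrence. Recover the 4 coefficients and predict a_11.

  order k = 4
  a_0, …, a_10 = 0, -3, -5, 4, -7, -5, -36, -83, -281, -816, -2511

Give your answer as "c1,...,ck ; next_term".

  a_4 = 2·4 + 3·-5 + 0·-3 + 1·0 = -7
  a_5 = 2·-7 + 3·4 + 0·-5 + 1·-3 = -5
  a_6 = 2·-5 + 3·-7 + 0·4 + 1·-5 = -36
  a_7 = 2·-36 + 3·-5 + 0·-7 + 1·4 = -83
  a_8 = 2·-83 + 3·-36 + 0·-5 + 1·-7 = -281
  a_9 = 2·-281 + 3·-83 + 0·-36 + 1·-5 = -816
  a_10 = 2·-816 + 3·-281 + 0·-83 + 1·-36 = -2511
  a_11 = 2·-2511 + 3·-816 + 0·-281 + 1·-83 = -7553

2,3,0,1 ; -7553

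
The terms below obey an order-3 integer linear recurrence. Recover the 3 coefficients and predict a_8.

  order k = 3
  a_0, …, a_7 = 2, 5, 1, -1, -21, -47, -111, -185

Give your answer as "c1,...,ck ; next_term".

  a_3 = 2·1 + 1·5 + -4·2 = -1
  a_4 = 2·-1 + 1·1 + -4·5 = -21
  a_5 = 2·-21 + 1·-1 + -4·1 = -47
  a_6 = 2·-47 + 1·-21 + -4·-1 = -111
  a_7 = 2·-111 + 1·-47 + -4·-21 = -185
  a_8 = 2·-185 + 1·-111 + -4·-47 = -293

2,1,-4 ; -293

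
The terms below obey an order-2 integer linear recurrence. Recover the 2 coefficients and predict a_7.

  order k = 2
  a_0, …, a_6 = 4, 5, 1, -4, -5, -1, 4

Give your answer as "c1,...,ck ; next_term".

1,-1 ; 5

  a_2 = 1·5 + -1·4 = 1
  a_3 = 1·1 + -1·5 = -4
  a_4 = 1·-4 + -1·1 = -5
  a_5 = 1·-5 + -1·-4 = -1
  a_6 = 1·-1 + -1·-5 = 4
  a_7 = 1·4 + -1·-1 = 5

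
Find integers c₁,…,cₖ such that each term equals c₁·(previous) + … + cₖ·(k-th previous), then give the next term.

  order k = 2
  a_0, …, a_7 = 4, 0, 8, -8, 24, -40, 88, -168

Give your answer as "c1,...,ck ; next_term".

  a_2 = -1·0 + 2·4 = 8
  a_3 = -1·8 + 2·0 = -8
  a_4 = -1·-8 + 2·8 = 24
  a_5 = -1·24 + 2·-8 = -40
  a_6 = -1·-40 + 2·24 = 88
  a_7 = -1·88 + 2·-40 = -168
  a_8 = -1·-168 + 2·88 = 344

-1,2 ; 344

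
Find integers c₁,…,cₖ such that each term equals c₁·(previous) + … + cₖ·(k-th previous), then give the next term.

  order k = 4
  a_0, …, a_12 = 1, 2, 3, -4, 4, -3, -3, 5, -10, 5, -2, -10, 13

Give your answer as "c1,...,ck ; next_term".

0,1,1,-1 ; -17

  a_4 = 0·-4 + 1·3 + 1·2 + -1·1 = 4
  a_5 = 0·4 + 1·-4 + 1·3 + -1·2 = -3
  a_6 = 0·-3 + 1·4 + 1·-4 + -1·3 = -3
  a_7 = 0·-3 + 1·-3 + 1·4 + -1·-4 = 5
  a_8 = 0·5 + 1·-3 + 1·-3 + -1·4 = -10
  a_9 = 0·-10 + 1·5 + 1·-3 + -1·-3 = 5
  a_10 = 0·5 + 1·-10 + 1·5 + -1·-3 = -2
  a_11 = 0·-2 + 1·5 + 1·-10 + -1·5 = -10
  a_12 = 0·-10 + 1·-2 + 1·5 + -1·-10 = 13
  a_13 = 0·13 + 1·-10 + 1·-2 + -1·5 = -17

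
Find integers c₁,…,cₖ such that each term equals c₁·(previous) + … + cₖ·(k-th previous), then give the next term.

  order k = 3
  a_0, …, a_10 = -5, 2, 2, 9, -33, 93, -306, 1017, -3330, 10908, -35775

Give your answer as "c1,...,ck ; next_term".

  a_3 = -3·2 + 0·2 + -3·-5 = 9
  a_4 = -3·9 + 0·2 + -3·2 = -33
  a_5 = -3·-33 + 0·9 + -3·2 = 93
  a_6 = -3·93 + 0·-33 + -3·9 = -306
  a_7 = -3·-306 + 0·93 + -3·-33 = 1017
  a_8 = -3·1017 + 0·-306 + -3·93 = -3330
  a_9 = -3·-3330 + 0·1017 + -3·-306 = 10908
  a_10 = -3·10908 + 0·-3330 + -3·1017 = -35775
  a_11 = -3·-35775 + 0·10908 + -3·-3330 = 117315

-3,0,-3 ; 117315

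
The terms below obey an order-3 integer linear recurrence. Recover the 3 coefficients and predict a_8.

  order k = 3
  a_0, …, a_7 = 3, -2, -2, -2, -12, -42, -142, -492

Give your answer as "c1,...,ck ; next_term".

3,1,2 ; -1702

  a_3 = 3·-2 + 1·-2 + 2·3 = -2
  a_4 = 3·-2 + 1·-2 + 2·-2 = -12
  a_5 = 3·-12 + 1·-2 + 2·-2 = -42
  a_6 = 3·-42 + 1·-12 + 2·-2 = -142
  a_7 = 3·-142 + 1·-42 + 2·-12 = -492
  a_8 = 3·-492 + 1·-142 + 2·-42 = -1702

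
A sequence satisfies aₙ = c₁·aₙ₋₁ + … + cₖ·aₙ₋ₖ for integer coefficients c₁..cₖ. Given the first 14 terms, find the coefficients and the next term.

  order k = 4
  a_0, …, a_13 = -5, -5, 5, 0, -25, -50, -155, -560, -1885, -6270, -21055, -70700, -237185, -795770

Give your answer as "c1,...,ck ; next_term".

  a_4 = 2·0 + 3·5 + 4·-5 + 4·-5 = -25
  a_5 = 2·-25 + 3·0 + 4·5 + 4·-5 = -50
  a_6 = 2·-50 + 3·-25 + 4·0 + 4·5 = -155
  a_7 = 2·-155 + 3·-50 + 4·-25 + 4·0 = -560
  a_8 = 2·-560 + 3·-155 + 4·-50 + 4·-25 = -1885
  a_9 = 2·-1885 + 3·-560 + 4·-155 + 4·-50 = -6270
  a_10 = 2·-6270 + 3·-1885 + 4·-560 + 4·-155 = -21055
  a_11 = 2·-21055 + 3·-6270 + 4·-1885 + 4·-560 = -70700
  a_12 = 2·-70700 + 3·-21055 + 4·-6270 + 4·-1885 = -237185
  a_13 = 2·-237185 + 3·-70700 + 4·-21055 + 4·-6270 = -795770
  a_14 = 2·-795770 + 3·-237185 + 4·-70700 + 4·-21055 = -2670115

2,3,4,4 ; -2670115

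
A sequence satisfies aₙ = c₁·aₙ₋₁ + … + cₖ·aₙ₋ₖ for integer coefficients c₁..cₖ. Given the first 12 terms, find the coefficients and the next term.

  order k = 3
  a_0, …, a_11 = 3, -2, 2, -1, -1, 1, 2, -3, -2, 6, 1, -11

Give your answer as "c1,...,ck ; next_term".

  a_3 = -1·2 + -2·-2 + -1·3 = -1
  a_4 = -1·-1 + -2·2 + -1·-2 = -1
  a_5 = -1·-1 + -2·-1 + -1·2 = 1
  a_6 = -1·1 + -2·-1 + -1·-1 = 2
  a_7 = -1·2 + -2·1 + -1·-1 = -3
  a_8 = -1·-3 + -2·2 + -1·1 = -2
  a_9 = -1·-2 + -2·-3 + -1·2 = 6
  a_10 = -1·6 + -2·-2 + -1·-3 = 1
  a_11 = -1·1 + -2·6 + -1·-2 = -11
  a_12 = -1·-11 + -2·1 + -1·6 = 3

-1,-2,-1 ; 3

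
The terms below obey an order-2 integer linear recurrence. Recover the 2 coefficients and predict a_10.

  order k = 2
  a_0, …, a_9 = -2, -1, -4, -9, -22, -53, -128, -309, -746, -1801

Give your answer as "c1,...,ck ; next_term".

  a_2 = 2·-1 + 1·-2 = -4
  a_3 = 2·-4 + 1·-1 = -9
  a_4 = 2·-9 + 1·-4 = -22
  a_5 = 2·-22 + 1·-9 = -53
  a_6 = 2·-53 + 1·-22 = -128
  a_7 = 2·-128 + 1·-53 = -309
  a_8 = 2·-309 + 1·-128 = -746
  a_9 = 2·-746 + 1·-309 = -1801
  a_10 = 2·-1801 + 1·-746 = -4348

2,1 ; -4348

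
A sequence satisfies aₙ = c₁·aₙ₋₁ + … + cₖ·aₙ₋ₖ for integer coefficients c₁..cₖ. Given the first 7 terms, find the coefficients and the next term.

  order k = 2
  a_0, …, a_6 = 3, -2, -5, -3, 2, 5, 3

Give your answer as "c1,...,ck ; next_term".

  a_2 = 1·-2 + -1·3 = -5
  a_3 = 1·-5 + -1·-2 = -3
  a_4 = 1·-3 + -1·-5 = 2
  a_5 = 1·2 + -1·-3 = 5
  a_6 = 1·5 + -1·2 = 3
  a_7 = 1·3 + -1·5 = -2

1,-1 ; -2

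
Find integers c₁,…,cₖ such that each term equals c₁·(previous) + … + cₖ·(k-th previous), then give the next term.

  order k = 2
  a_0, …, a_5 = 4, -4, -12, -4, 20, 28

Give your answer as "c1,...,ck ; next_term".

1,-2 ; -12

  a_2 = 1·-4 + -2·4 = -12
  a_3 = 1·-12 + -2·-4 = -4
  a_4 = 1·-4 + -2·-12 = 20
  a_5 = 1·20 + -2·-4 = 28
  a_6 = 1·28 + -2·20 = -12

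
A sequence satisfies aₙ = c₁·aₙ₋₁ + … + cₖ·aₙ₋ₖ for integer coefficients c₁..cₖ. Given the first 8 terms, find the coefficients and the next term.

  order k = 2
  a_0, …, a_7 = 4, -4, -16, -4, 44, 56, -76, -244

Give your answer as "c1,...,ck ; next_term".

1,-3 ; -16

  a_2 = 1·-4 + -3·4 = -16
  a_3 = 1·-16 + -3·-4 = -4
  a_4 = 1·-4 + -3·-16 = 44
  a_5 = 1·44 + -3·-4 = 56
  a_6 = 1·56 + -3·44 = -76
  a_7 = 1·-76 + -3·56 = -244
  a_8 = 1·-244 + -3·-76 = -16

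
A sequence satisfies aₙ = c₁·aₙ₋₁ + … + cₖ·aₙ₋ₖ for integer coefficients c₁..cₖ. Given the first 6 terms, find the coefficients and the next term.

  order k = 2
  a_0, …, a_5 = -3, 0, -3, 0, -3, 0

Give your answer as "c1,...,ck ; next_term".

  a_2 = 0·0 + 1·-3 = -3
  a_3 = 0·-3 + 1·0 = 0
  a_4 = 0·0 + 1·-3 = -3
  a_5 = 0·-3 + 1·0 = 0
  a_6 = 0·0 + 1·-3 = -3

0,1 ; -3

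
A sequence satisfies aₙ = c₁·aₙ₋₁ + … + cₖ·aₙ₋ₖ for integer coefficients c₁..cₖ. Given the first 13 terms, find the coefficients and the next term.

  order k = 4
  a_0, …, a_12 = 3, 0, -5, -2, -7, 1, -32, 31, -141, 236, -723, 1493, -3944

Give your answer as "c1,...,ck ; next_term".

  a_4 = -1·-2 + 3·-5 + 0·0 + 2·3 = -7
  a_5 = -1·-7 + 3·-2 + 0·-5 + 2·0 = 1
  a_6 = -1·1 + 3·-7 + 0·-2 + 2·-5 = -32
  a_7 = -1·-32 + 3·1 + 0·-7 + 2·-2 = 31
  a_8 = -1·31 + 3·-32 + 0·1 + 2·-7 = -141
  a_9 = -1·-141 + 3·31 + 0·-32 + 2·1 = 236
  a_10 = -1·236 + 3·-141 + 0·31 + 2·-32 = -723
  a_11 = -1·-723 + 3·236 + 0·-141 + 2·31 = 1493
  a_12 = -1·1493 + 3·-723 + 0·236 + 2·-141 = -3944
  a_13 = -1·-3944 + 3·1493 + 0·-723 + 2·236 = 8895

-1,3,0,2 ; 8895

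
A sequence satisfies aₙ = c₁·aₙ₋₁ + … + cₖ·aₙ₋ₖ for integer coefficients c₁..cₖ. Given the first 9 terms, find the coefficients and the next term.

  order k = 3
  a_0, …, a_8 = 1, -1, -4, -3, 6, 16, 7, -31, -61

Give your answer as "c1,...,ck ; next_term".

1,-2,-1 ; -6

  a_3 = 1·-4 + -2·-1 + -1·1 = -3
  a_4 = 1·-3 + -2·-4 + -1·-1 = 6
  a_5 = 1·6 + -2·-3 + -1·-4 = 16
  a_6 = 1·16 + -2·6 + -1·-3 = 7
  a_7 = 1·7 + -2·16 + -1·6 = -31
  a_8 = 1·-31 + -2·7 + -1·16 = -61
  a_9 = 1·-61 + -2·-31 + -1·7 = -6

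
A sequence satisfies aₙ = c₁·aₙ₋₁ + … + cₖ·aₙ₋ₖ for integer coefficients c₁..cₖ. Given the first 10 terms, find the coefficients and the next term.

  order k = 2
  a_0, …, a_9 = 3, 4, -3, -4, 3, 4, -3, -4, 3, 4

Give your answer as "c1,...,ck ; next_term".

0,-1 ; -3

  a_2 = 0·4 + -1·3 = -3
  a_3 = 0·-3 + -1·4 = -4
  a_4 = 0·-4 + -1·-3 = 3
  a_5 = 0·3 + -1·-4 = 4
  a_6 = 0·4 + -1·3 = -3
  a_7 = 0·-3 + -1·4 = -4
  a_8 = 0·-4 + -1·-3 = 3
  a_9 = 0·3 + -1·-4 = 4
  a_10 = 0·4 + -1·3 = -3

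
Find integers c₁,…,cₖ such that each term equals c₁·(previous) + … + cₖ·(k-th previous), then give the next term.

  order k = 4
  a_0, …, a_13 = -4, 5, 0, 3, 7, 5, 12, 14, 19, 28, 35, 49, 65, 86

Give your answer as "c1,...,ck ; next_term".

1,1,0,-1 ; 116

  a_4 = 1·3 + 1·0 + 0·5 + -1·-4 = 7
  a_5 = 1·7 + 1·3 + 0·0 + -1·5 = 5
  a_6 = 1·5 + 1·7 + 0·3 + -1·0 = 12
  a_7 = 1·12 + 1·5 + 0·7 + -1·3 = 14
  a_8 = 1·14 + 1·12 + 0·5 + -1·7 = 19
  a_9 = 1·19 + 1·14 + 0·12 + -1·5 = 28
  a_10 = 1·28 + 1·19 + 0·14 + -1·12 = 35
  a_11 = 1·35 + 1·28 + 0·19 + -1·14 = 49
  a_12 = 1·49 + 1·35 + 0·28 + -1·19 = 65
  a_13 = 1·65 + 1·49 + 0·35 + -1·28 = 86
  a_14 = 1·86 + 1·65 + 0·49 + -1·35 = 116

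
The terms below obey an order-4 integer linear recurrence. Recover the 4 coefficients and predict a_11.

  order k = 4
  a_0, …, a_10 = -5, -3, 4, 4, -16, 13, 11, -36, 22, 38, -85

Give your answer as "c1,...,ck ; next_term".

  a_4 = -1·4 + -1·4 + 1·-3 + 1·-5 = -16
  a_5 = -1·-16 + -1·4 + 1·4 + 1·-3 = 13
  a_6 = -1·13 + -1·-16 + 1·4 + 1·4 = 11
  a_7 = -1·11 + -1·13 + 1·-16 + 1·4 = -36
  a_8 = -1·-36 + -1·11 + 1·13 + 1·-16 = 22
  a_9 = -1·22 + -1·-36 + 1·11 + 1·13 = 38
  a_10 = -1·38 + -1·22 + 1·-36 + 1·11 = -85
  a_11 = -1·-85 + -1·38 + 1·22 + 1·-36 = 33

-1,-1,1,1 ; 33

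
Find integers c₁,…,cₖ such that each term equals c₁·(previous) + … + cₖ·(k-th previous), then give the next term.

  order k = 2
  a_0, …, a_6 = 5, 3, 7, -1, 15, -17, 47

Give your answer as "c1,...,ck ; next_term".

-1,2 ; -81

  a_2 = -1·3 + 2·5 = 7
  a_3 = -1·7 + 2·3 = -1
  a_4 = -1·-1 + 2·7 = 15
  a_5 = -1·15 + 2·-1 = -17
  a_6 = -1·-17 + 2·15 = 47
  a_7 = -1·47 + 2·-17 = -81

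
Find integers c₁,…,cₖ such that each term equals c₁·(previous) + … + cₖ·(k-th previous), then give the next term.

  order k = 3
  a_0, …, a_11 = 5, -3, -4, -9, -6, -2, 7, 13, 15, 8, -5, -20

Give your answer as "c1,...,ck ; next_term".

1,0,-1 ; -28

  a_3 = 1·-4 + 0·-3 + -1·5 = -9
  a_4 = 1·-9 + 0·-4 + -1·-3 = -6
  a_5 = 1·-6 + 0·-9 + -1·-4 = -2
  a_6 = 1·-2 + 0·-6 + -1·-9 = 7
  a_7 = 1·7 + 0·-2 + -1·-6 = 13
  a_8 = 1·13 + 0·7 + -1·-2 = 15
  a_9 = 1·15 + 0·13 + -1·7 = 8
  a_10 = 1·8 + 0·15 + -1·13 = -5
  a_11 = 1·-5 + 0·8 + -1·15 = -20
  a_12 = 1·-20 + 0·-5 + -1·8 = -28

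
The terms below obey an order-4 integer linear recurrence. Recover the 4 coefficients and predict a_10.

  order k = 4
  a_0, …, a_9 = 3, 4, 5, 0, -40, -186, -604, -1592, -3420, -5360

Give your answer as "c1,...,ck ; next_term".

  a_4 = 4·0 + -4·5 + -2·4 + -4·3 = -40
  a_5 = 4·-40 + -4·0 + -2·5 + -4·4 = -186
  a_6 = 4·-186 + -4·-40 + -2·0 + -4·5 = -604
  a_7 = 4·-604 + -4·-186 + -2·-40 + -4·0 = -1592
  a_8 = 4·-1592 + -4·-604 + -2·-186 + -4·-40 = -3420
  a_9 = 4·-3420 + -4·-1592 + -2·-604 + -4·-186 = -5360
  a_10 = 4·-5360 + -4·-3420 + -2·-1592 + -4·-604 = -2160

4,-4,-2,-4 ; -2160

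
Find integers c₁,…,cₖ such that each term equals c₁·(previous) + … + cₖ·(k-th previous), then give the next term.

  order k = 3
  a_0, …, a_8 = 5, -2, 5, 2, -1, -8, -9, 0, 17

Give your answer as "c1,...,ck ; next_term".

1,-1,-1 ; 26

  a_3 = 1·5 + -1·-2 + -1·5 = 2
  a_4 = 1·2 + -1·5 + -1·-2 = -1
  a_5 = 1·-1 + -1·2 + -1·5 = -8
  a_6 = 1·-8 + -1·-1 + -1·2 = -9
  a_7 = 1·-9 + -1·-8 + -1·-1 = 0
  a_8 = 1·0 + -1·-9 + -1·-8 = 17
  a_9 = 1·17 + -1·0 + -1·-9 = 26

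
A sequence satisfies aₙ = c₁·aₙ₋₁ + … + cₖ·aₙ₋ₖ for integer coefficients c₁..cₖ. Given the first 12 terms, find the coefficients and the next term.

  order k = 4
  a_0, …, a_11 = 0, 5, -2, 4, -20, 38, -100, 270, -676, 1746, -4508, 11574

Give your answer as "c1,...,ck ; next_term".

-2,1,-2,-2 ; -29796

  a_4 = -2·4 + 1·-2 + -2·5 + -2·0 = -20
  a_5 = -2·-20 + 1·4 + -2·-2 + -2·5 = 38
  a_6 = -2·38 + 1·-20 + -2·4 + -2·-2 = -100
  a_7 = -2·-100 + 1·38 + -2·-20 + -2·4 = 270
  a_8 = -2·270 + 1·-100 + -2·38 + -2·-20 = -676
  a_9 = -2·-676 + 1·270 + -2·-100 + -2·38 = 1746
  a_10 = -2·1746 + 1·-676 + -2·270 + -2·-100 = -4508
  a_11 = -2·-4508 + 1·1746 + -2·-676 + -2·270 = 11574
  a_12 = -2·11574 + 1·-4508 + -2·1746 + -2·-676 = -29796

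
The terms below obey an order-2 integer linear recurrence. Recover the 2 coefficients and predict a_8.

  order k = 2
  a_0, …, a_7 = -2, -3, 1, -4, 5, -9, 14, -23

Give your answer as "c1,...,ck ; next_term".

-1,1 ; 37

  a_2 = -1·-3 + 1·-2 = 1
  a_3 = -1·1 + 1·-3 = -4
  a_4 = -1·-4 + 1·1 = 5
  a_5 = -1·5 + 1·-4 = -9
  a_6 = -1·-9 + 1·5 = 14
  a_7 = -1·14 + 1·-9 = -23
  a_8 = -1·-23 + 1·14 = 37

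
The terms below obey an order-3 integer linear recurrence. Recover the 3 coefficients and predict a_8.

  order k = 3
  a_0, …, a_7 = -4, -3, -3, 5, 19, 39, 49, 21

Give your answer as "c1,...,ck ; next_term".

2,-1,-2 ; -85

  a_3 = 2·-3 + -1·-3 + -2·-4 = 5
  a_4 = 2·5 + -1·-3 + -2·-3 = 19
  a_5 = 2·19 + -1·5 + -2·-3 = 39
  a_6 = 2·39 + -1·19 + -2·5 = 49
  a_7 = 2·49 + -1·39 + -2·19 = 21
  a_8 = 2·21 + -1·49 + -2·39 = -85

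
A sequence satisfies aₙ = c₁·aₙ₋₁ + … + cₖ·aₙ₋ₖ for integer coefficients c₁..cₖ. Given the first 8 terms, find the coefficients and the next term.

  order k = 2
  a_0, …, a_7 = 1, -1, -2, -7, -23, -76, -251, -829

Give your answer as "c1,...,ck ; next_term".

  a_2 = 3·-1 + 1·1 = -2
  a_3 = 3·-2 + 1·-1 = -7
  a_4 = 3·-7 + 1·-2 = -23
  a_5 = 3·-23 + 1·-7 = -76
  a_6 = 3·-76 + 1·-23 = -251
  a_7 = 3·-251 + 1·-76 = -829
  a_8 = 3·-829 + 1·-251 = -2738

3,1 ; -2738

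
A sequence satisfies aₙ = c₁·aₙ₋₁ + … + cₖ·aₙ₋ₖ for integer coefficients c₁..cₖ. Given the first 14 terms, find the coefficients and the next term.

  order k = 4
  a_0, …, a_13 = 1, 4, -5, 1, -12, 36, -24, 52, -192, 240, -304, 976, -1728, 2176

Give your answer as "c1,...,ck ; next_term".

0,0,-4,4 ; -5120

  a_4 = 0·1 + 0·-5 + -4·4 + 4·1 = -12
  a_5 = 0·-12 + 0·1 + -4·-5 + 4·4 = 36
  a_6 = 0·36 + 0·-12 + -4·1 + 4·-5 = -24
  a_7 = 0·-24 + 0·36 + -4·-12 + 4·1 = 52
  a_8 = 0·52 + 0·-24 + -4·36 + 4·-12 = -192
  a_9 = 0·-192 + 0·52 + -4·-24 + 4·36 = 240
  a_10 = 0·240 + 0·-192 + -4·52 + 4·-24 = -304
  a_11 = 0·-304 + 0·240 + -4·-192 + 4·52 = 976
  a_12 = 0·976 + 0·-304 + -4·240 + 4·-192 = -1728
  a_13 = 0·-1728 + 0·976 + -4·-304 + 4·240 = 2176
  a_14 = 0·2176 + 0·-1728 + -4·976 + 4·-304 = -5120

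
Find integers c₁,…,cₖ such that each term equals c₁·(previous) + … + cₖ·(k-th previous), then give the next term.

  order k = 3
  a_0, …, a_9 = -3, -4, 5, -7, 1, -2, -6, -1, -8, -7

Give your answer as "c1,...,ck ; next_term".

  a_3 = 0·5 + 1·-4 + 1·-3 = -7
  a_4 = 0·-7 + 1·5 + 1·-4 = 1
  a_5 = 0·1 + 1·-7 + 1·5 = -2
  a_6 = 0·-2 + 1·1 + 1·-7 = -6
  a_7 = 0·-6 + 1·-2 + 1·1 = -1
  a_8 = 0·-1 + 1·-6 + 1·-2 = -8
  a_9 = 0·-8 + 1·-1 + 1·-6 = -7
  a_10 = 0·-7 + 1·-8 + 1·-1 = -9

0,1,1 ; -9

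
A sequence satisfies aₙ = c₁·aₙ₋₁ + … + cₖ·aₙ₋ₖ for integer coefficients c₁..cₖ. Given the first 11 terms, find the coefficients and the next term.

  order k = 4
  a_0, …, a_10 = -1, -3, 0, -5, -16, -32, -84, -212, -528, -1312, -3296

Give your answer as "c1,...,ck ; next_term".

  a_4 = 0·-5 + 4·0 + 4·-3 + 4·-1 = -16
  a_5 = 0·-16 + 4·-5 + 4·0 + 4·-3 = -32
  a_6 = 0·-32 + 4·-16 + 4·-5 + 4·0 = -84
  a_7 = 0·-84 + 4·-32 + 4·-16 + 4·-5 = -212
  a_8 = 0·-212 + 4·-84 + 4·-32 + 4·-16 = -528
  a_9 = 0·-528 + 4·-212 + 4·-84 + 4·-32 = -1312
  a_10 = 0·-1312 + 4·-528 + 4·-212 + 4·-84 = -3296
  a_11 = 0·-3296 + 4·-1312 + 4·-528 + 4·-212 = -8208

0,4,4,4 ; -8208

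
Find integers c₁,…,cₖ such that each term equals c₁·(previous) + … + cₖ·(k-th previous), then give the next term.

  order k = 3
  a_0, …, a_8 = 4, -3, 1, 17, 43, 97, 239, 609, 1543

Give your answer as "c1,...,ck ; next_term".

  a_3 = 3·1 + -2·-3 + 2·4 = 17
  a_4 = 3·17 + -2·1 + 2·-3 = 43
  a_5 = 3·43 + -2·17 + 2·1 = 97
  a_6 = 3·97 + -2·43 + 2·17 = 239
  a_7 = 3·239 + -2·97 + 2·43 = 609
  a_8 = 3·609 + -2·239 + 2·97 = 1543
  a_9 = 3·1543 + -2·609 + 2·239 = 3889

3,-2,2 ; 3889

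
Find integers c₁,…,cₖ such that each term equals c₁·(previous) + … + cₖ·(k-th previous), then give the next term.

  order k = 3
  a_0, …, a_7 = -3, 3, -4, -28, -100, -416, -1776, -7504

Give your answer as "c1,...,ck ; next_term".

  a_3 = 4·-4 + 0·3 + 4·-3 = -28
  a_4 = 4·-28 + 0·-4 + 4·3 = -100
  a_5 = 4·-100 + 0·-28 + 4·-4 = -416
  a_6 = 4·-416 + 0·-100 + 4·-28 = -1776
  a_7 = 4·-1776 + 0·-416 + 4·-100 = -7504
  a_8 = 4·-7504 + 0·-1776 + 4·-416 = -31680

4,0,4 ; -31680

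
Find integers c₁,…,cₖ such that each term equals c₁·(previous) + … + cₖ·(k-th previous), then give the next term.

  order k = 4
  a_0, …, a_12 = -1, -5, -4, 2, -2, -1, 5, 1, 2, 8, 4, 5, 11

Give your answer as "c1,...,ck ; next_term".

1,0,1,-1 ; 7

  a_4 = 1·2 + 0·-4 + 1·-5 + -1·-1 = -2
  a_5 = 1·-2 + 0·2 + 1·-4 + -1·-5 = -1
  a_6 = 1·-1 + 0·-2 + 1·2 + -1·-4 = 5
  a_7 = 1·5 + 0·-1 + 1·-2 + -1·2 = 1
  a_8 = 1·1 + 0·5 + 1·-1 + -1·-2 = 2
  a_9 = 1·2 + 0·1 + 1·5 + -1·-1 = 8
  a_10 = 1·8 + 0·2 + 1·1 + -1·5 = 4
  a_11 = 1·4 + 0·8 + 1·2 + -1·1 = 5
  a_12 = 1·5 + 0·4 + 1·8 + -1·2 = 11
  a_13 = 1·11 + 0·5 + 1·4 + -1·8 = 7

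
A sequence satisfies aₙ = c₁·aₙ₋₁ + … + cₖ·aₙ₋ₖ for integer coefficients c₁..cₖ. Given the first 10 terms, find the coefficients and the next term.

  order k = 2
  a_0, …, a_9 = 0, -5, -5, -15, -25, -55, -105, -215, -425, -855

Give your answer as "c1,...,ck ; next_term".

  a_2 = 1·-5 + 2·0 = -5
  a_3 = 1·-5 + 2·-5 = -15
  a_4 = 1·-15 + 2·-5 = -25
  a_5 = 1·-25 + 2·-15 = -55
  a_6 = 1·-55 + 2·-25 = -105
  a_7 = 1·-105 + 2·-55 = -215
  a_8 = 1·-215 + 2·-105 = -425
  a_9 = 1·-425 + 2·-215 = -855
  a_10 = 1·-855 + 2·-425 = -1705

1,2 ; -1705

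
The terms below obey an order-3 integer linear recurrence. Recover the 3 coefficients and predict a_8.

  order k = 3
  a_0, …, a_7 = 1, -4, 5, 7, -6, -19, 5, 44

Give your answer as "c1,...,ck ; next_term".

  a_3 = 0·5 + -2·-4 + -1·1 = 7
  a_4 = 0·7 + -2·5 + -1·-4 = -6
  a_5 = 0·-6 + -2·7 + -1·5 = -19
  a_6 = 0·-19 + -2·-6 + -1·7 = 5
  a_7 = 0·5 + -2·-19 + -1·-6 = 44
  a_8 = 0·44 + -2·5 + -1·-19 = 9

0,-2,-1 ; 9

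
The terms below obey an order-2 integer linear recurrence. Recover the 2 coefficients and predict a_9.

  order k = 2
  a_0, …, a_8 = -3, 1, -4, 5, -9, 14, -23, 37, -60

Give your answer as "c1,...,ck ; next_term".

-1,1 ; 97

  a_2 = -1·1 + 1·-3 = -4
  a_3 = -1·-4 + 1·1 = 5
  a_4 = -1·5 + 1·-4 = -9
  a_5 = -1·-9 + 1·5 = 14
  a_6 = -1·14 + 1·-9 = -23
  a_7 = -1·-23 + 1·14 = 37
  a_8 = -1·37 + 1·-23 = -60
  a_9 = -1·-60 + 1·37 = 97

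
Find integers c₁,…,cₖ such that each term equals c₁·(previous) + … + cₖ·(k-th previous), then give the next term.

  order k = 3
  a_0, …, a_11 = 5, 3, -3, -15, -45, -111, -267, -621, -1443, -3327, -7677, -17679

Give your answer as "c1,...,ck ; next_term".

  a_3 = 2·-3 + 2·3 + -3·5 = -15
  a_4 = 2·-15 + 2·-3 + -3·3 = -45
  a_5 = 2·-45 + 2·-15 + -3·-3 = -111
  a_6 = 2·-111 + 2·-45 + -3·-15 = -267
  a_7 = 2·-267 + 2·-111 + -3·-45 = -621
  a_8 = 2·-621 + 2·-267 + -3·-111 = -1443
  a_9 = 2·-1443 + 2·-621 + -3·-267 = -3327
  a_10 = 2·-3327 + 2·-1443 + -3·-621 = -7677
  a_11 = 2·-7677 + 2·-3327 + -3·-1443 = -17679
  a_12 = 2·-17679 + 2·-7677 + -3·-3327 = -40731

2,2,-3 ; -40731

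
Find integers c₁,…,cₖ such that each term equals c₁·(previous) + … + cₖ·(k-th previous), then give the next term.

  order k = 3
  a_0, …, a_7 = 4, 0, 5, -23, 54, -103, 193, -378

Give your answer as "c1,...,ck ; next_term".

  a_3 = -3·5 + -3·0 + -2·4 = -23
  a_4 = -3·-23 + -3·5 + -2·0 = 54
  a_5 = -3·54 + -3·-23 + -2·5 = -103
  a_6 = -3·-103 + -3·54 + -2·-23 = 193
  a_7 = -3·193 + -3·-103 + -2·54 = -378
  a_8 = -3·-378 + -3·193 + -2·-103 = 761

-3,-3,-2 ; 761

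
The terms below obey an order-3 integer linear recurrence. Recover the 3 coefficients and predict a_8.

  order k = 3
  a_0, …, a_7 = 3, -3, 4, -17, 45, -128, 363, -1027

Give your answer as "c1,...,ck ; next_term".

  a_3 = -2·4 + 2·-3 + -1·3 = -17
  a_4 = -2·-17 + 2·4 + -1·-3 = 45
  a_5 = -2·45 + 2·-17 + -1·4 = -128
  a_6 = -2·-128 + 2·45 + -1·-17 = 363
  a_7 = -2·363 + 2·-128 + -1·45 = -1027
  a_8 = -2·-1027 + 2·363 + -1·-128 = 2908

-2,2,-1 ; 2908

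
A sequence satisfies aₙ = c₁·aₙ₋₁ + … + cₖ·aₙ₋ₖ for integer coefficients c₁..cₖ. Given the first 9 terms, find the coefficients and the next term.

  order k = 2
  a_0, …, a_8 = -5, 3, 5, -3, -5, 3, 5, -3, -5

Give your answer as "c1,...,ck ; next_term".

  a_2 = 0·3 + -1·-5 = 5
  a_3 = 0·5 + -1·3 = -3
  a_4 = 0·-3 + -1·5 = -5
  a_5 = 0·-5 + -1·-3 = 3
  a_6 = 0·3 + -1·-5 = 5
  a_7 = 0·5 + -1·3 = -3
  a_8 = 0·-3 + -1·5 = -5
  a_9 = 0·-5 + -1·-3 = 3

0,-1 ; 3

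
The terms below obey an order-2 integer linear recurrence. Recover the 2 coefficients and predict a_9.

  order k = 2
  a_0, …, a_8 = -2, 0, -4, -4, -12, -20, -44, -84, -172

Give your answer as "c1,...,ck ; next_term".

  a_2 = 1·0 + 2·-2 = -4
  a_3 = 1·-4 + 2·0 = -4
  a_4 = 1·-4 + 2·-4 = -12
  a_5 = 1·-12 + 2·-4 = -20
  a_6 = 1·-20 + 2·-12 = -44
  a_7 = 1·-44 + 2·-20 = -84
  a_8 = 1·-84 + 2·-44 = -172
  a_9 = 1·-172 + 2·-84 = -340

1,2 ; -340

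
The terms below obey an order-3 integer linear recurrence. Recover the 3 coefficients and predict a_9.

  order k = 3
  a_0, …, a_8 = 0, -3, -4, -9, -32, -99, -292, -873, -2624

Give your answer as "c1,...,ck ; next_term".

  a_3 = 3·-4 + -1·-3 + 3·0 = -9
  a_4 = 3·-9 + -1·-4 + 3·-3 = -32
  a_5 = 3·-32 + -1·-9 + 3·-4 = -99
  a_6 = 3·-99 + -1·-32 + 3·-9 = -292
  a_7 = 3·-292 + -1·-99 + 3·-32 = -873
  a_8 = 3·-873 + -1·-292 + 3·-99 = -2624
  a_9 = 3·-2624 + -1·-873 + 3·-292 = -7875

3,-1,3 ; -7875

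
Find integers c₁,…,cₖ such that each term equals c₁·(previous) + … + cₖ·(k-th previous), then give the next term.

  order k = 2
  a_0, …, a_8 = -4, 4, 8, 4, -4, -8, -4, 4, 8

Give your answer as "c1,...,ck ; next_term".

  a_2 = 1·4 + -1·-4 = 8
  a_3 = 1·8 + -1·4 = 4
  a_4 = 1·4 + -1·8 = -4
  a_5 = 1·-4 + -1·4 = -8
  a_6 = 1·-8 + -1·-4 = -4
  a_7 = 1·-4 + -1·-8 = 4
  a_8 = 1·4 + -1·-4 = 8
  a_9 = 1·8 + -1·4 = 4

1,-1 ; 4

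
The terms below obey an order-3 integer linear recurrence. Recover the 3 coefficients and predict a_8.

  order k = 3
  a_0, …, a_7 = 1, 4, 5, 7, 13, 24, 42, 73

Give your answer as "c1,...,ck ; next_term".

  a_3 = 2·5 + -1·4 + 1·1 = 7
  a_4 = 2·7 + -1·5 + 1·4 = 13
  a_5 = 2·13 + -1·7 + 1·5 = 24
  a_6 = 2·24 + -1·13 + 1·7 = 42
  a_7 = 2·42 + -1·24 + 1·13 = 73
  a_8 = 2·73 + -1·42 + 1·24 = 128

2,-1,1 ; 128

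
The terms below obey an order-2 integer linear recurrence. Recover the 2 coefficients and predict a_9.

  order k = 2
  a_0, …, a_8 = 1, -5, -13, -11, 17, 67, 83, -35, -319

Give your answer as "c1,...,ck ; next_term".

2,-3 ; -533

  a_2 = 2·-5 + -3·1 = -13
  a_3 = 2·-13 + -3·-5 = -11
  a_4 = 2·-11 + -3·-13 = 17
  a_5 = 2·17 + -3·-11 = 67
  a_6 = 2·67 + -3·17 = 83
  a_7 = 2·83 + -3·67 = -35
  a_8 = 2·-35 + -3·83 = -319
  a_9 = 2·-319 + -3·-35 = -533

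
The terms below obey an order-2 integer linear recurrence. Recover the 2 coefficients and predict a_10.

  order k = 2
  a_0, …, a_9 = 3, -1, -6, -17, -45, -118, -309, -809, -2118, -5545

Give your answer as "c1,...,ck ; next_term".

3,-1 ; -14517

  a_2 = 3·-1 + -1·3 = -6
  a_3 = 3·-6 + -1·-1 = -17
  a_4 = 3·-17 + -1·-6 = -45
  a_5 = 3·-45 + -1·-17 = -118
  a_6 = 3·-118 + -1·-45 = -309
  a_7 = 3·-309 + -1·-118 = -809
  a_8 = 3·-809 + -1·-309 = -2118
  a_9 = 3·-2118 + -1·-809 = -5545
  a_10 = 3·-5545 + -1·-2118 = -14517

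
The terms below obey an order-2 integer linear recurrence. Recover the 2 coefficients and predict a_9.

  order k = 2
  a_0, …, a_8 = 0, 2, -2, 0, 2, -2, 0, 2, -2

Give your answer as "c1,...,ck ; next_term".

-1,-1 ; 0

  a_2 = -1·2 + -1·0 = -2
  a_3 = -1·-2 + -1·2 = 0
  a_4 = -1·0 + -1·-2 = 2
  a_5 = -1·2 + -1·0 = -2
  a_6 = -1·-2 + -1·2 = 0
  a_7 = -1·0 + -1·-2 = 2
  a_8 = -1·2 + -1·0 = -2
  a_9 = -1·-2 + -1·2 = 0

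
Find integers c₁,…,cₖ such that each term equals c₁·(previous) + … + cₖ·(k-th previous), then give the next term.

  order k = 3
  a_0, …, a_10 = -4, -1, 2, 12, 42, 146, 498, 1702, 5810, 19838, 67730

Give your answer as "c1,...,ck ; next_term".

3,2,-2 ; 231246

  a_3 = 3·2 + 2·-1 + -2·-4 = 12
  a_4 = 3·12 + 2·2 + -2·-1 = 42
  a_5 = 3·42 + 2·12 + -2·2 = 146
  a_6 = 3·146 + 2·42 + -2·12 = 498
  a_7 = 3·498 + 2·146 + -2·42 = 1702
  a_8 = 3·1702 + 2·498 + -2·146 = 5810
  a_9 = 3·5810 + 2·1702 + -2·498 = 19838
  a_10 = 3·19838 + 2·5810 + -2·1702 = 67730
  a_11 = 3·67730 + 2·19838 + -2·5810 = 231246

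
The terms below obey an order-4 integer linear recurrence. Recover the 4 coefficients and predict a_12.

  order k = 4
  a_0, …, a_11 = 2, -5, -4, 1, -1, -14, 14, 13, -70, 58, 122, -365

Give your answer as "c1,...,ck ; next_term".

  a_4 = -1·1 + -2·-4 + 2·-5 + 1·2 = -1
  a_5 = -1·-1 + -2·1 + 2·-4 + 1·-5 = -14
  a_6 = -1·-14 + -2·-1 + 2·1 + 1·-4 = 14
  a_7 = -1·14 + -2·-14 + 2·-1 + 1·1 = 13
  a_8 = -1·13 + -2·14 + 2·-14 + 1·-1 = -70
  a_9 = -1·-70 + -2·13 + 2·14 + 1·-14 = 58
  a_10 = -1·58 + -2·-70 + 2·13 + 1·14 = 122
  a_11 = -1·122 + -2·58 + 2·-70 + 1·13 = -365
  a_12 = -1·-365 + -2·122 + 2·58 + 1·-70 = 167

-1,-2,2,1 ; 167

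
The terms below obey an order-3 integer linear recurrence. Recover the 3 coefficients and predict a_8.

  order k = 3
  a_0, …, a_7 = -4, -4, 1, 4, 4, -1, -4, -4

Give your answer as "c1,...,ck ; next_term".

  a_3 = 0·1 + 0·-4 + -1·-4 = 4
  a_4 = 0·4 + 0·1 + -1·-4 = 4
  a_5 = 0·4 + 0·4 + -1·1 = -1
  a_6 = 0·-1 + 0·4 + -1·4 = -4
  a_7 = 0·-4 + 0·-1 + -1·4 = -4
  a_8 = 0·-4 + 0·-4 + -1·-1 = 1

0,0,-1 ; 1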